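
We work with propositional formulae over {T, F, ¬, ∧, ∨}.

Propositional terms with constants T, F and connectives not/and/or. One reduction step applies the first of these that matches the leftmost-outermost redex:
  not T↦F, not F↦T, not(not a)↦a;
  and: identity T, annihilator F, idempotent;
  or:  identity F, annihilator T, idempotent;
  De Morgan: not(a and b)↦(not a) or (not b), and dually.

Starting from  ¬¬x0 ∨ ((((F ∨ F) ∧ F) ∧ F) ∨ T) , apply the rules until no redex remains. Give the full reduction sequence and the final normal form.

  start: ¬¬x0 ∨ ((((F ∨ F) ∧ F) ∧ F) ∨ T)
  step 1: x0 ∨ ((((F ∨ F) ∧ F) ∧ F) ∨ T)
  step 2: x0 ∨ T
  step 3: T

Answer: normal form = T  (in 3 steps)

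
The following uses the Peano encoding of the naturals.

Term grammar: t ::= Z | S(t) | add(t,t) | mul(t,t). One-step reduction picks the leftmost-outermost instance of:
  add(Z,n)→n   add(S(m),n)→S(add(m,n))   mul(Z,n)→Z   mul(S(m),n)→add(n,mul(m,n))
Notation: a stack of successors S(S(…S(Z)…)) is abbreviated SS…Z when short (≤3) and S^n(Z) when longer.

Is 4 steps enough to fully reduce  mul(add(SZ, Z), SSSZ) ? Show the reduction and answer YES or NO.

Answer: NO — after 4 steps the term is S(S(add(SZ, mul(add(Z, Z), SSSZ)))), not yet normal

Reduction:
  start: mul(add(SZ, Z), SSSZ)
  →1  mul(S(add(Z, Z)), SSSZ)
  →2  add(SSSZ, mul(add(Z, Z), SSSZ))
  →3  S(add(SSZ, mul(add(Z, Z), SSSZ)))
  →4  S(S(add(SZ, mul(add(Z, Z), SSSZ))))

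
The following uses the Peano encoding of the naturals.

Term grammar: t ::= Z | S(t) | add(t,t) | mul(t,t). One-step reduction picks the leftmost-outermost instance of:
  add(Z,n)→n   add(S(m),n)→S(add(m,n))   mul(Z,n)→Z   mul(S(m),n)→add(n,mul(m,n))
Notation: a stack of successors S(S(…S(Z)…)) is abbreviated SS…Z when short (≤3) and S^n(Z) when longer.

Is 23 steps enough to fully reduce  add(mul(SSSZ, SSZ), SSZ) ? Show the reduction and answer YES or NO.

Answer: YES — reaches normal form S^8(Z) in 20 ≤ 23 steps

Derivation:
  start: add(mul(SSSZ, SSZ), SSZ)
  [1] add(add(SSZ, mul(SSZ, SSZ)), SSZ)
  [2] add(S(add(SZ, mul(SSZ, SSZ))), SSZ)
  [3] S(add(add(SZ, mul(SSZ, SSZ)), SSZ))
  [4] S(add(S(add(Z, mul(SSZ, SSZ))), SSZ))
  [5] S(S(add(add(Z, mul(SSZ, SSZ)), SSZ)))
  [6] S(S(add(mul(SSZ, SSZ), SSZ)))
  [7] S(S(add(add(SSZ, mul(SZ, SSZ)), SSZ)))
  [8] S(S(add(S(add(SZ, mul(SZ, SSZ))), SSZ)))
  [9] S(S(S(add(add(SZ, mul(SZ, SSZ)), SSZ))))
  [10] S(S(S(add(S(add(Z, mul(SZ, SSZ))), SSZ))))
  [11] S(S(S(S(add(add(Z, mul(SZ, SSZ)), SSZ)))))
  [12] S(S(S(S(add(mul(SZ, SSZ), SSZ)))))
  [13] S(S(S(S(add(add(SSZ, mul(Z, SSZ)), SSZ)))))
  [14] S(S(S(S(add(S(add(SZ, mul(Z, SSZ))), SSZ)))))
  [15] S(S(S(S(S(add(add(SZ, mul(Z, SSZ)), SSZ))))))
  [16] S(S(S(S(S(add(S(add(Z, mul(Z, SSZ))), SSZ))))))
  [17] S(S(S(S(S(S(add(add(Z, mul(Z, SSZ)), SSZ)))))))
  [18] S(S(S(S(S(S(add(mul(Z, SSZ), SSZ)))))))
  [19] S(S(S(S(S(S(add(Z, SSZ)))))))
  [20] S^8(Z)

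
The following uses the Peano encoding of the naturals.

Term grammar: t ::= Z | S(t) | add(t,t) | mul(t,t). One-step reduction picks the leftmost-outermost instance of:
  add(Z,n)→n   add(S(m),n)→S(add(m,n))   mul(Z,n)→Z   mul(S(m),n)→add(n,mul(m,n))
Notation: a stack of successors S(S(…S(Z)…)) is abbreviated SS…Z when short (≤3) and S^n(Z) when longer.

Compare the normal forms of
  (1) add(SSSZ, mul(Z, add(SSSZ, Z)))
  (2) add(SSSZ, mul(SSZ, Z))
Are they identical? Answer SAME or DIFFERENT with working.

Term A:
  start: add(SSSZ, mul(Z, add(SSSZ, Z)))
  step 1: S(add(SSZ, mul(Z, add(SSSZ, Z))))
  step 2: S(S(add(SZ, mul(Z, add(SSSZ, Z)))))
  step 3: S(S(S(add(Z, mul(Z, add(SSSZ, Z))))))
  step 4: S(S(S(mul(Z, add(SSSZ, Z)))))
  step 5: SSSZ

Term B:
  start: add(SSSZ, mul(SSZ, Z))
  step 1: S(add(SSZ, mul(SSZ, Z)))
  step 2: S(S(add(SZ, mul(SSZ, Z))))
  step 3: S(S(S(add(Z, mul(SSZ, Z)))))
  step 4: S(S(S(mul(SSZ, Z))))
  step 5: S(S(S(add(Z, mul(SZ, Z)))))
  step 6: S(S(S(mul(SZ, Z))))
  step 7: S(S(S(add(Z, mul(Z, Z)))))
  step 8: S(S(S(mul(Z, Z))))
  step 9: SSSZ

Answer: SAME — A ⇓ SSSZ, B ⇓ SSSZ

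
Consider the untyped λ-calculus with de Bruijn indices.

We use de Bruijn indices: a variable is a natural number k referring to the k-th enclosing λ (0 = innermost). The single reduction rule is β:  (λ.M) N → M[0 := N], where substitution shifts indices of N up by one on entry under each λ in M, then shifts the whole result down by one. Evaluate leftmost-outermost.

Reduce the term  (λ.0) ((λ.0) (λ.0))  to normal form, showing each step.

Answer: normal form = λ.0  (in 2 steps)

Derivation:
  start: (λ.0) ((λ.0) (λ.0))
  step 1: (λ.0) (λ.0)
  step 2: λ.0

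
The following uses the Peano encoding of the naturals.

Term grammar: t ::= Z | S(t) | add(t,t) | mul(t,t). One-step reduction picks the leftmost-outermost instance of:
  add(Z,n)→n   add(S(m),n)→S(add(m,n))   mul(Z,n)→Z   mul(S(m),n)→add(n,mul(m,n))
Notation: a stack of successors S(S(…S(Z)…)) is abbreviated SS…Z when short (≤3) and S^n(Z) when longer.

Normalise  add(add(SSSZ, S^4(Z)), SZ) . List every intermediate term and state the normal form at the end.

  start: add(add(SSSZ, S^4(Z)), SZ)
  →1  add(S(add(SSZ, S^4(Z))), SZ)
  →2  S(add(add(SSZ, S^4(Z)), SZ))
  →3  S(add(S(add(SZ, S^4(Z))), SZ))
  →4  S(S(add(add(SZ, S^4(Z)), SZ)))
  →5  S(S(add(S(add(Z, S^4(Z))), SZ)))
  →6  S(S(S(add(add(Z, S^4(Z)), SZ))))
  →7  S(S(S(add(S^4(Z), SZ))))
  →8  S(S(S(S(add(SSSZ, SZ)))))
  →9  S(S(S(S(S(add(SSZ, SZ))))))
  →10  S(S(S(S(S(S(add(SZ, SZ)))))))
  →11  S(S(S(S(S(S(S(add(Z, SZ))))))))
  →12  S^8(Z)

Answer: normal form = S^8(Z)  (in 12 steps)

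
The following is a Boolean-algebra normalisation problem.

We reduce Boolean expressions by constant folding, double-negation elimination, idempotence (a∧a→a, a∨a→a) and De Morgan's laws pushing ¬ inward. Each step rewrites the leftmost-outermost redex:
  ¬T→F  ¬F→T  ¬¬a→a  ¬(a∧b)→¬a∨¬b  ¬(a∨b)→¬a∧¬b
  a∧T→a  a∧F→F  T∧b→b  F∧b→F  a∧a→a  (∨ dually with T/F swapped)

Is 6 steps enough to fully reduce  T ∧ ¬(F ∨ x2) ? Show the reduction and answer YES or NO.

Answer: YES — reaches normal form ¬x2 in 4 ≤ 6 steps

Reduction:
  start: T ∧ ¬(F ∨ x2)
  step 1: ¬(F ∨ x2)
  step 2: ¬F ∧ ¬x2
  step 3: T ∧ ¬x2
  step 4: ¬x2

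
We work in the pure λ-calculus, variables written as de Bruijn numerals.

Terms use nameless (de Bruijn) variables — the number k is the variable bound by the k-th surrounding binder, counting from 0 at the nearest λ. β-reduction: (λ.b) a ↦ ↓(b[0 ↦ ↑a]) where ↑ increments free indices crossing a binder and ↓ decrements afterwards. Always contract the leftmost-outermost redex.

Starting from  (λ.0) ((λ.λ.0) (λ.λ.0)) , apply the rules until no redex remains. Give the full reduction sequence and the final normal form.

Answer: normal form = λ.0  (in 2 steps)

Derivation:
  start: (λ.0) ((λ.λ.0) (λ.λ.0))
  →1  (λ.λ.0) (λ.λ.0)
  →2  λ.0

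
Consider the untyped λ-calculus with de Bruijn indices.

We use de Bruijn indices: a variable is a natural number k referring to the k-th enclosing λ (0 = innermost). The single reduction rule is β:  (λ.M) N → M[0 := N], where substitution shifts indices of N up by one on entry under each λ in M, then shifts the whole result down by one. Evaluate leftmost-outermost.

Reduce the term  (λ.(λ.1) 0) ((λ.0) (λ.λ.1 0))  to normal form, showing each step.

  start: (λ.(λ.1) 0) ((λ.0) (λ.λ.1 0))
  [1] (λ.(λ.0) (λ.λ.1 0)) ((λ.0) (λ.λ.1 0))
  [2] (λ.0) (λ.λ.1 0)
  [3] λ.λ.1 0

Answer: normal form = λ.λ.1 0  (in 3 steps)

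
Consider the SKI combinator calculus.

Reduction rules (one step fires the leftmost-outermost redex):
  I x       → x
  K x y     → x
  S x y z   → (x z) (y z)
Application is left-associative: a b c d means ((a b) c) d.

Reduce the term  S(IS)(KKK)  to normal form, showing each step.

Answer: normal form = SSK  (in 2 steps)

Working:
  start: S(IS)(KKK)
  step 1: SS(KKK)
  step 2: SSK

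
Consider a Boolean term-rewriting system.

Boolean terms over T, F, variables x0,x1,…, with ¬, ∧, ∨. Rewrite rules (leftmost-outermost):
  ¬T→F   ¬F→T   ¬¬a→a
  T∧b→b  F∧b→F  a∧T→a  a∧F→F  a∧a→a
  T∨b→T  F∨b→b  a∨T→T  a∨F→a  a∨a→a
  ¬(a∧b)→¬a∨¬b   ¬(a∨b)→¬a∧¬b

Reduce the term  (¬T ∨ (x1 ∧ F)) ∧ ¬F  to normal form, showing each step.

  start: (¬T ∨ (x1 ∧ F)) ∧ ¬F
  [1] (F ∨ (x1 ∧ F)) ∧ ¬F
  [2] (x1 ∧ F) ∧ ¬F
  [3] F ∧ ¬F
  [4] F

Answer: normal form = F  (in 4 steps)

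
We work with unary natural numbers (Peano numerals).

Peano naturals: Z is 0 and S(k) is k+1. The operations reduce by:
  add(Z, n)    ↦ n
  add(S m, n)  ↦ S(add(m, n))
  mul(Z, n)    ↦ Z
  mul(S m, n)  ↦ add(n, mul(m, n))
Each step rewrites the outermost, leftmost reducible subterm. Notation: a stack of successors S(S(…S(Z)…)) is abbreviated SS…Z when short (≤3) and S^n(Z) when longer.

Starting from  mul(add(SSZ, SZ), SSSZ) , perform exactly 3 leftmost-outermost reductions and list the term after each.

Answer: after 3 steps: S(add(SSZ, mul(add(SZ, SZ), SSSZ)))

Working:
  start: mul(add(SSZ, SZ), SSSZ)
  step 1: mul(S(add(SZ, SZ)), SSSZ)
  step 2: add(SSSZ, mul(add(SZ, SZ), SSSZ))
  step 3: S(add(SSZ, mul(add(SZ, SZ), SSSZ)))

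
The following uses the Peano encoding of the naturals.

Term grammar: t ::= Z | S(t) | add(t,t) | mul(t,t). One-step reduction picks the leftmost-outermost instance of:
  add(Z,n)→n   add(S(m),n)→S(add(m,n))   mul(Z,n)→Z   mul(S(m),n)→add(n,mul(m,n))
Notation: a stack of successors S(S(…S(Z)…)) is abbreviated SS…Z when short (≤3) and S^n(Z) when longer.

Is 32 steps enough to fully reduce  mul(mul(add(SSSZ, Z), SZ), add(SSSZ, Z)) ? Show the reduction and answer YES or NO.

Answer: NO — after 32 steps the term is S(S(S(S(S(S(S(add(add(SSZ, Z), mul(add(Z, mul(add(Z, Z), SZ)), add(SSSZ, Z)))))))))), not yet normal

Derivation:
  start: mul(mul(add(SSSZ, Z), SZ), add(SSSZ, Z))
  step 1: mul(mul(S(add(SSZ, Z)), SZ), add(SSSZ, Z))
  step 2: mul(add(SZ, mul(add(SSZ, Z), SZ)), add(SSSZ, Z))
  step 3: mul(S(add(Z, mul(add(SSZ, Z), SZ))), add(SSSZ, Z))
  step 4: add(add(SSSZ, Z), mul(add(Z, mul(add(SSZ, Z), SZ)), add(SSSZ, Z)))
  step 5: add(S(add(SSZ, Z)), mul(add(Z, mul(add(SSZ, Z), SZ)), add(SSSZ, Z)))
  step 6: S(add(add(SSZ, Z), mul(add(Z, mul(add(SSZ, Z), SZ)), add(SSSZ, Z))))
  step 7: S(add(S(add(SZ, Z)), mul(add(Z, mul(add(SSZ, Z), SZ)), add(SSSZ, Z))))
  step 8: S(S(add(add(SZ, Z), mul(add(Z, mul(add(SSZ, Z), SZ)), add(SSSZ, Z)))))
  step 9: S(S(add(S(add(Z, Z)), mul(add(Z, mul(add(SSZ, Z), SZ)), add(SSSZ, Z)))))
  step 10: S(S(S(add(add(Z, Z), mul(add(Z, mul(add(SSZ, Z), SZ)), add(SSSZ, Z))))))
  step 11: S(S(S(add(Z, mul(add(Z, mul(add(SSZ, Z), SZ)), add(SSSZ, Z))))))
  step 12: S(S(S(mul(add(Z, mul(add(SSZ, Z), SZ)), add(SSSZ, Z)))))
  step 13: S(S(S(mul(mul(add(SSZ, Z), SZ), add(SSSZ, Z)))))
  step 14: S(S(S(mul(mul(S(add(SZ, Z)), SZ), add(SSSZ, Z)))))
  step 15: S(S(S(mul(add(SZ, mul(add(SZ, Z), SZ)), add(SSSZ, Z)))))
  step 16: S(S(S(mul(S(add(Z, mul(add(SZ, Z), SZ))), add(SSSZ, Z)))))
  step 17: S(S(S(add(add(SSSZ, Z), mul(add(Z, mul(add(SZ, Z), SZ)), add(SSSZ, Z))))))
  step 18: S(S(S(add(S(add(SSZ, Z)), mul(add(Z, mul(add(SZ, Z), SZ)), add(SSSZ, Z))))))
  step 19: S(S(S(S(add(add(SSZ, Z), mul(add(Z, mul(add(SZ, Z), SZ)), add(SSSZ, Z)))))))
  step 20: S(S(S(S(add(S(add(SZ, Z)), mul(add(Z, mul(add(SZ, Z), SZ)), add(SSSZ, Z)))))))
  step 21: S(S(S(S(S(add(add(SZ, Z), mul(add(Z, mul(add(SZ, Z), SZ)), add(SSSZ, Z))))))))
  step 22: S(S(S(S(S(add(S(add(Z, Z)), mul(add(Z, mul(add(SZ, Z), SZ)), add(SSSZ, Z))))))))
  step 23: S(S(S(S(S(S(add(add(Z, Z), mul(add(Z, mul(add(SZ, Z), SZ)), add(SSSZ, Z)))))))))
  step 24: S(S(S(S(S(S(add(Z, mul(add(Z, mul(add(SZ, Z), SZ)), add(SSSZ, Z)))))))))
  step 25: S(S(S(S(S(S(mul(add(Z, mul(add(SZ, Z), SZ)), add(SSSZ, Z))))))))
  step 26: S(S(S(S(S(S(mul(mul(add(SZ, Z), SZ), add(SSSZ, Z))))))))
  step 27: S(S(S(S(S(S(mul(mul(S(add(Z, Z)), SZ), add(SSSZ, Z))))))))
  step 28: S(S(S(S(S(S(mul(add(SZ, mul(add(Z, Z), SZ)), add(SSSZ, Z))))))))
  step 29: S(S(S(S(S(S(mul(S(add(Z, mul(add(Z, Z), SZ))), add(SSSZ, Z))))))))
  step 30: S(S(S(S(S(S(add(add(SSSZ, Z), mul(add(Z, mul(add(Z, Z), SZ)), add(SSSZ, Z)))))))))
  step 31: S(S(S(S(S(S(add(S(add(SSZ, Z)), mul(add(Z, mul(add(Z, Z), SZ)), add(SSSZ, Z)))))))))
  step 32: S(S(S(S(S(S(S(add(add(SSZ, Z), mul(add(Z, mul(add(Z, Z), SZ)), add(SSSZ, Z))))))))))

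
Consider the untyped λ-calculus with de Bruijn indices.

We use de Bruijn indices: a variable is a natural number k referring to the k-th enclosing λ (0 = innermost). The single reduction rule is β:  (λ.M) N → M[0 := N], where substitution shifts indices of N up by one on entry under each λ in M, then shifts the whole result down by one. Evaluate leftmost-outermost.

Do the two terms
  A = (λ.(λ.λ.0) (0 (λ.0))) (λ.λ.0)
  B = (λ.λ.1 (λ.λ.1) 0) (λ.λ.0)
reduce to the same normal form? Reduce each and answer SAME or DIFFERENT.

Term A:
  start: (λ.(λ.λ.0) (0 (λ.0))) (λ.λ.0)
  [1] (λ.λ.0) ((λ.λ.0) (λ.0))
  [2] λ.0

Term B:
  start: (λ.λ.1 (λ.λ.1) 0) (λ.λ.0)
  [1] λ.(λ.λ.0) (λ.λ.1) 0
  [2] λ.(λ.0) 0
  [3] λ.0

Answer: SAME — A ⇓ λ.0, B ⇓ λ.0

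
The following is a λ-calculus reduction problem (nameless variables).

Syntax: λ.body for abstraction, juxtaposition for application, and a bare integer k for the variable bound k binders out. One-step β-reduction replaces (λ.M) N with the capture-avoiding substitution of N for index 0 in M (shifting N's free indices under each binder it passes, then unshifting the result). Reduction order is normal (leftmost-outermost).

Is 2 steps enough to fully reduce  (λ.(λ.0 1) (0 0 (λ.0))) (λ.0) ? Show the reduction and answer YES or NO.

  start: (λ.(λ.0 1) (0 0 (λ.0))) (λ.0)
  [1] (λ.0 (λ.0)) ((λ.0) (λ.0) (λ.0))
  [2] (λ.0) (λ.0) (λ.0) (λ.0)

Answer: NO — after 2 steps the term is (λ.0) (λ.0) (λ.0) (λ.0), not yet normal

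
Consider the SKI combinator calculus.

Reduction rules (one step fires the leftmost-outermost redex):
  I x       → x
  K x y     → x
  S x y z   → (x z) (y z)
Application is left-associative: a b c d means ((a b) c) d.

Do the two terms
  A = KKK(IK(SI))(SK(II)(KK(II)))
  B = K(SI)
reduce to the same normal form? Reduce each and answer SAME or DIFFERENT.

Answer: SAME — A ⇓ K(SI), B ⇓ K(SI)

Derivation:
Term A:
  start: KKK(IK(SI))(SK(II)(KK(II)))
  [1] K(IK(SI))(SK(II)(KK(II)))
  [2] IK(SI)
  [3] K(SI)

Term B:
  start: K(SI)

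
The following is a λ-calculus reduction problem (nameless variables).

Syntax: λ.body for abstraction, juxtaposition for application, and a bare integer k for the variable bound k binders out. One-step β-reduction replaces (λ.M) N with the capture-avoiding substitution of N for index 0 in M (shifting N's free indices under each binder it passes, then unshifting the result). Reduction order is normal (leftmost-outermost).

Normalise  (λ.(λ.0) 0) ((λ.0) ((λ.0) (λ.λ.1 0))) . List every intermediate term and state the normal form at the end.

  start: (λ.(λ.0) 0) ((λ.0) ((λ.0) (λ.λ.1 0)))
  →1  (λ.0) ((λ.0) ((λ.0) (λ.λ.1 0)))
  →2  (λ.0) ((λ.0) (λ.λ.1 0))
  →3  (λ.0) (λ.λ.1 0)
  →4  λ.λ.1 0

Answer: normal form = λ.λ.1 0  (in 4 steps)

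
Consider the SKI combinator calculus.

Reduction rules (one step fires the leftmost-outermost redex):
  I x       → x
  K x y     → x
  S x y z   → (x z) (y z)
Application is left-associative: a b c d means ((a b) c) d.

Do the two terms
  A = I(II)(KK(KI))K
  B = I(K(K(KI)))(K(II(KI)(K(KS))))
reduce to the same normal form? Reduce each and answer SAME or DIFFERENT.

Answer: DIFFERENT — A ⇓ KK, B ⇓ K(KI)

Derivation:
Term A:
  start: I(II)(KK(KI))K
  step 1: II(KK(KI))K
  step 2: I(KK(KI))K
  step 3: KK(KI)K
  step 4: KK

Term B:
  start: I(K(K(KI)))(K(II(KI)(K(KS))))
  step 1: K(K(KI))(K(II(KI)(K(KS))))
  step 2: K(KI)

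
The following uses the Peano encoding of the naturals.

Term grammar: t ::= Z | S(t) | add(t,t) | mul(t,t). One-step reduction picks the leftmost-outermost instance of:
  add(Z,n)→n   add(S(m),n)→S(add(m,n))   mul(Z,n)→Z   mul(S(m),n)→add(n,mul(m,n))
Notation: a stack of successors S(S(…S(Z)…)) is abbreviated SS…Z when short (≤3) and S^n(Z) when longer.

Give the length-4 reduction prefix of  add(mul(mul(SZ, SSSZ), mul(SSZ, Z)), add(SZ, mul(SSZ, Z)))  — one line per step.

  start: add(mul(mul(SZ, SSSZ), mul(SSZ, Z)), add(SZ, mul(SSZ, Z)))
  step 1: add(mul(add(SSSZ, mul(Z, SSSZ)), mul(SSZ, Z)), add(SZ, mul(SSZ, Z)))
  step 2: add(mul(S(add(SSZ, mul(Z, SSSZ))), mul(SSZ, Z)), add(SZ, mul(SSZ, Z)))
  step 3: add(add(mul(SSZ, Z), mul(add(SSZ, mul(Z, SSSZ)), mul(SSZ, Z))), add(SZ, mul(SSZ, Z)))
  step 4: add(add(add(Z, mul(SZ, Z)), mul(add(SSZ, mul(Z, SSSZ)), mul(SSZ, Z))), add(SZ, mul(SSZ, Z)))

Answer: after 4 steps: add(add(add(Z, mul(SZ, Z)), mul(add(SSZ, mul(Z, SSSZ)), mul(SSZ, Z))), add(SZ, mul(SSZ, Z)))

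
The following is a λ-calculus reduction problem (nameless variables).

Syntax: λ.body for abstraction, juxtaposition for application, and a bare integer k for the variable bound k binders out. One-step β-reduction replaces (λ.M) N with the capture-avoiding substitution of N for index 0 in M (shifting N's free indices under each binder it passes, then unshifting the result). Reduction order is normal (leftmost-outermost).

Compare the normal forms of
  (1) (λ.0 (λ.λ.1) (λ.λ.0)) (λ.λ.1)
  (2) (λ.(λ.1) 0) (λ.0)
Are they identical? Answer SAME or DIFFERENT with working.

Answer: DIFFERENT — A ⇓ λ.λ.1, B ⇓ λ.0

Reduction:
Term A:
  start: (λ.0 (λ.λ.1) (λ.λ.0)) (λ.λ.1)
  [1] (λ.λ.1) (λ.λ.1) (λ.λ.0)
  [2] (λ.λ.λ.1) (λ.λ.0)
  [3] λ.λ.1

Term B:
  start: (λ.(λ.1) 0) (λ.0)
  [1] (λ.λ.0) (λ.0)
  [2] λ.0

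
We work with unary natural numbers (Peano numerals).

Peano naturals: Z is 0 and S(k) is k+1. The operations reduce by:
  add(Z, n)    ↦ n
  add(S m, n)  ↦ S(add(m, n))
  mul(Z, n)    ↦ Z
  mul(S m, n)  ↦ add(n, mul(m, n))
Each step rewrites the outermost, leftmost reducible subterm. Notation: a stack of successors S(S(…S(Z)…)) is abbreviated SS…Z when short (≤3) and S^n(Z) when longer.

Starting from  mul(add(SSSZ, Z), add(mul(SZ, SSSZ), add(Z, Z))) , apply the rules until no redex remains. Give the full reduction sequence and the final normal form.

Answer: normal form = S^9(Z)  (in 53 steps)

Reduction:
  start: mul(add(SSSZ, Z), add(mul(SZ, SSSZ), add(Z, Z)))
  →1  mul(S(add(SSZ, Z)), add(mul(SZ, SSSZ), add(Z, Z)))
  →2  add(add(mul(SZ, SSSZ), add(Z, Z)), mul(add(SSZ, Z), add(mul(SZ, SSSZ), add(Z, Z))))
  →3  add(add(add(SSSZ, mul(Z, SSSZ)), add(Z, Z)), mul(add(SSZ, Z), add(mul(SZ, SSSZ), add(Z, Z))))
  →4  add(add(S(add(SSZ, mul(Z, SSSZ))), add(Z, Z)), mul(add(SSZ, Z), add(mul(SZ, SSSZ), add(Z, Z))))
  →5  add(S(add(add(SSZ, mul(Z, SSSZ)), add(Z, Z))), mul(add(SSZ, Z), add(mul(SZ, SSSZ), add(Z, Z))))
  →6  S(add(add(add(SSZ, mul(Z, SSSZ)), add(Z, Z)), mul(add(SSZ, Z), add(mul(SZ, SSSZ), add(Z, Z)))))
  →7  S(add(add(S(add(SZ, mul(Z, SSSZ))), add(Z, Z)), mul(add(SSZ, Z), add(mul(SZ, SSSZ), add(Z, Z)))))
  →8  S(add(S(add(add(SZ, mul(Z, SSSZ)), add(Z, Z))), mul(add(SSZ, Z), add(mul(SZ, SSSZ), add(Z, Z)))))
  →9  S(S(add(add(add(SZ, mul(Z, SSSZ)), add(Z, Z)), mul(add(SSZ, Z), add(mul(SZ, SSSZ), add(Z, Z))))))
  →10  S(S(add(add(S(add(Z, mul(Z, SSSZ))), add(Z, Z)), mul(add(SSZ, Z), add(mul(SZ, SSSZ), add(Z, Z))))))
  →11  S(S(add(S(add(add(Z, mul(Z, SSSZ)), add(Z, Z))), mul(add(SSZ, Z), add(mul(SZ, SSSZ), add(Z, Z))))))
  →12  S(S(S(add(add(add(Z, mul(Z, SSSZ)), add(Z, Z)), mul(add(SSZ, Z), add(mul(SZ, SSSZ), add(Z, Z)))))))
  →13  S(S(S(add(add(mul(Z, SSSZ), add(Z, Z)), mul(add(SSZ, Z), add(mul(SZ, SSSZ), add(Z, Z)))))))
  →14  S(S(S(add(add(Z, add(Z, Z)), mul(add(SSZ, Z), add(mul(SZ, SSSZ), add(Z, Z)))))))
  →15  S(S(S(add(add(Z, Z), mul(add(SSZ, Z), add(mul(SZ, SSSZ), add(Z, Z)))))))
  →16  S(S(S(add(Z, mul(add(SSZ, Z), add(mul(SZ, SSSZ), add(Z, Z)))))))
  →17  S(S(S(mul(add(SSZ, Z), add(mul(SZ, SSSZ), add(Z, Z))))))
  →18  S(S(S(mul(S(add(SZ, Z)), add(mul(SZ, SSSZ), add(Z, Z))))))
  →19  S(S(S(add(add(mul(SZ, SSSZ), add(Z, Z)), mul(add(SZ, Z), add(mul(SZ, SSSZ), add(Z, Z)))))))
  →20  S(S(S(add(add(add(SSSZ, mul(Z, SSSZ)), add(Z, Z)), mul(add(SZ, Z), add(mul(SZ, SSSZ), add(Z, Z)))))))
  →21  S(S(S(add(add(S(add(SSZ, mul(Z, SSSZ))), add(Z, Z)), mul(add(SZ, Z), add(mul(SZ, SSSZ), add(Z, Z)))))))
  →22  S(S(S(add(S(add(add(SSZ, mul(Z, SSSZ)), add(Z, Z))), mul(add(SZ, Z), add(mul(SZ, SSSZ), add(Z, Z)))))))
  →23  S(S(S(S(add(add(add(SSZ, mul(Z, SSSZ)), add(Z, Z)), mul(add(SZ, Z), add(mul(SZ, SSSZ), add(Z, Z))))))))
  →24  S(S(S(S(add(add(S(add(SZ, mul(Z, SSSZ))), add(Z, Z)), mul(add(SZ, Z), add(mul(SZ, SSSZ), add(Z, Z))))))))
  →25  S(S(S(S(add(S(add(add(SZ, mul(Z, SSSZ)), add(Z, Z))), mul(add(SZ, Z), add(mul(SZ, SSSZ), add(Z, Z))))))))
  →26  S(S(S(S(S(add(add(add(SZ, mul(Z, SSSZ)), add(Z, Z)), mul(add(SZ, Z), add(mul(SZ, SSSZ), add(Z, Z)))))))))
  →27  S(S(S(S(S(add(add(S(add(Z, mul(Z, SSSZ))), add(Z, Z)), mul(add(SZ, Z), add(mul(SZ, SSSZ), add(Z, Z)))))))))
  →28  S(S(S(S(S(add(S(add(add(Z, mul(Z, SSSZ)), add(Z, Z))), mul(add(SZ, Z), add(mul(SZ, SSSZ), add(Z, Z)))))))))
  →29  S(S(S(S(S(S(add(add(add(Z, mul(Z, SSSZ)), add(Z, Z)), mul(add(SZ, Z), add(mul(SZ, SSSZ), add(Z, Z))))))))))
  →30  S(S(S(S(S(S(add(add(mul(Z, SSSZ), add(Z, Z)), mul(add(SZ, Z), add(mul(SZ, SSSZ), add(Z, Z))))))))))
  →31  S(S(S(S(S(S(add(add(Z, add(Z, Z)), mul(add(SZ, Z), add(mul(SZ, SSSZ), add(Z, Z))))))))))
  →32  S(S(S(S(S(S(add(add(Z, Z), mul(add(SZ, Z), add(mul(SZ, SSSZ), add(Z, Z))))))))))
  →33  S(S(S(S(S(S(add(Z, mul(add(SZ, Z), add(mul(SZ, SSSZ), add(Z, Z))))))))))
  →34  S(S(S(S(S(S(mul(add(SZ, Z), add(mul(SZ, SSSZ), add(Z, Z)))))))))
  →35  S(S(S(S(S(S(mul(S(add(Z, Z)), add(mul(SZ, SSSZ), add(Z, Z)))))))))
  →36  S(S(S(S(S(S(add(add(mul(SZ, SSSZ), add(Z, Z)), mul(add(Z, Z), add(mul(SZ, SSSZ), add(Z, Z))))))))))
  →37  S(S(S(S(S(S(add(add(add(SSSZ, mul(Z, SSSZ)), add(Z, Z)), mul(add(Z, Z), add(mul(SZ, SSSZ), add(Z, Z))))))))))
  →38  S(S(S(S(S(S(add(add(S(add(SSZ, mul(Z, SSSZ))), add(Z, Z)), mul(add(Z, Z), add(mul(SZ, SSSZ), add(Z, Z))))))))))
  →39  S(S(S(S(S(S(add(S(add(add(SSZ, mul(Z, SSSZ)), add(Z, Z))), mul(add(Z, Z), add(mul(SZ, SSSZ), add(Z, Z))))))))))
  →40  S(S(S(S(S(S(S(add(add(add(SSZ, mul(Z, SSSZ)), add(Z, Z)), mul(add(Z, Z), add(mul(SZ, SSSZ), add(Z, Z)))))))))))
  →41  S(S(S(S(S(S(S(add(add(S(add(SZ, mul(Z, SSSZ))), add(Z, Z)), mul(add(Z, Z), add(mul(SZ, SSSZ), add(Z, Z)))))))))))
  →42  S(S(S(S(S(S(S(add(S(add(add(SZ, mul(Z, SSSZ)), add(Z, Z))), mul(add(Z, Z), add(mul(SZ, SSSZ), add(Z, Z)))))))))))
  →43  S(S(S(S(S(S(S(S(add(add(add(SZ, mul(Z, SSSZ)), add(Z, Z)), mul(add(Z, Z), add(mul(SZ, SSSZ), add(Z, Z))))))))))))
  →44  S(S(S(S(S(S(S(S(add(add(S(add(Z, mul(Z, SSSZ))), add(Z, Z)), mul(add(Z, Z), add(mul(SZ, SSSZ), add(Z, Z))))))))))))
  →45  S(S(S(S(S(S(S(S(add(S(add(add(Z, mul(Z, SSSZ)), add(Z, Z))), mul(add(Z, Z), add(mul(SZ, SSSZ), add(Z, Z))))))))))))
  →46  S(S(S(S(S(S(S(S(S(add(add(add(Z, mul(Z, SSSZ)), add(Z, Z)), mul(add(Z, Z), add(mul(SZ, SSSZ), add(Z, Z)))))))))))))
  →47  S(S(S(S(S(S(S(S(S(add(add(mul(Z, SSSZ), add(Z, Z)), mul(add(Z, Z), add(mul(SZ, SSSZ), add(Z, Z)))))))))))))
  →48  S(S(S(S(S(S(S(S(S(add(add(Z, add(Z, Z)), mul(add(Z, Z), add(mul(SZ, SSSZ), add(Z, Z)))))))))))))
  →49  S(S(S(S(S(S(S(S(S(add(add(Z, Z), mul(add(Z, Z), add(mul(SZ, SSSZ), add(Z, Z)))))))))))))
  →50  S(S(S(S(S(S(S(S(S(add(Z, mul(add(Z, Z), add(mul(SZ, SSSZ), add(Z, Z)))))))))))))
  →51  S(S(S(S(S(S(S(S(S(mul(add(Z, Z), add(mul(SZ, SSSZ), add(Z, Z))))))))))))
  →52  S(S(S(S(S(S(S(S(S(mul(Z, add(mul(SZ, SSSZ), add(Z, Z))))))))))))
  →53  S^9(Z)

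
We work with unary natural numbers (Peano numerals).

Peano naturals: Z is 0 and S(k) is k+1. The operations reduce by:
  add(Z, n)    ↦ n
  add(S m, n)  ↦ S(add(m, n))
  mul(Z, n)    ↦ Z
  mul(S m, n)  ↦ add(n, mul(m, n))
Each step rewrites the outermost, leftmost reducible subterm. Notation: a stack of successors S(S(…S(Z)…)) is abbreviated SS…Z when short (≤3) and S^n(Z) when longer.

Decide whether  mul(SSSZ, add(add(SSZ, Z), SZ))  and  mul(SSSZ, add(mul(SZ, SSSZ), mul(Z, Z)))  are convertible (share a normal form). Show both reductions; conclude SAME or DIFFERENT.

Answer: SAME — A ⇓ S^9(Z), B ⇓ S^9(Z)

Reduction:
Term A:
  start: mul(SSSZ, add(add(SSZ, Z), SZ))
  step 1: add(add(add(SSZ, Z), SZ), mul(SSZ, add(add(SSZ, Z), SZ)))
  step 2: add(add(S(add(SZ, Z)), SZ), mul(SSZ, add(add(SSZ, Z), SZ)))
  step 3: add(S(add(add(SZ, Z), SZ)), mul(SSZ, add(add(SSZ, Z), SZ)))
  step 4: S(add(add(add(SZ, Z), SZ), mul(SSZ, add(add(SSZ, Z), SZ))))
  step 5: S(add(add(S(add(Z, Z)), SZ), mul(SSZ, add(add(SSZ, Z), SZ))))
  step 6: S(add(S(add(add(Z, Z), SZ)), mul(SSZ, add(add(SSZ, Z), SZ))))
  step 7: S(S(add(add(add(Z, Z), SZ), mul(SSZ, add(add(SSZ, Z), SZ)))))
  step 8: S(S(add(add(Z, SZ), mul(SSZ, add(add(SSZ, Z), SZ)))))
  step 9: S(S(add(SZ, mul(SSZ, add(add(SSZ, Z), SZ)))))
  step 10: S(S(S(add(Z, mul(SSZ, add(add(SSZ, Z), SZ))))))
  step 11: S(S(S(mul(SSZ, add(add(SSZ, Z), SZ)))))
  step 12: S(S(S(add(add(add(SSZ, Z), SZ), mul(SZ, add(add(SSZ, Z), SZ))))))
  step 13: S(S(S(add(add(S(add(SZ, Z)), SZ), mul(SZ, add(add(SSZ, Z), SZ))))))
  step 14: S(S(S(add(S(add(add(SZ, Z), SZ)), mul(SZ, add(add(SSZ, Z), SZ))))))
  step 15: S(S(S(S(add(add(add(SZ, Z), SZ), mul(SZ, add(add(SSZ, Z), SZ)))))))
  step 16: S(S(S(S(add(add(S(add(Z, Z)), SZ), mul(SZ, add(add(SSZ, Z), SZ)))))))
  step 17: S(S(S(S(add(S(add(add(Z, Z), SZ)), mul(SZ, add(add(SSZ, Z), SZ)))))))
  step 18: S(S(S(S(S(add(add(add(Z, Z), SZ), mul(SZ, add(add(SSZ, Z), SZ))))))))
  step 19: S(S(S(S(S(add(add(Z, SZ), mul(SZ, add(add(SSZ, Z), SZ))))))))
  step 20: S(S(S(S(S(add(SZ, mul(SZ, add(add(SSZ, Z), SZ))))))))
  step 21: S(S(S(S(S(S(add(Z, mul(SZ, add(add(SSZ, Z), SZ)))))))))
  step 22: S(S(S(S(S(S(mul(SZ, add(add(SSZ, Z), SZ))))))))
  step 23: S(S(S(S(S(S(add(add(add(SSZ, Z), SZ), mul(Z, add(add(SSZ, Z), SZ)))))))))
  step 24: S(S(S(S(S(S(add(add(S(add(SZ, Z)), SZ), mul(Z, add(add(SSZ, Z), SZ)))))))))
  step 25: S(S(S(S(S(S(add(S(add(add(SZ, Z), SZ)), mul(Z, add(add(SSZ, Z), SZ)))))))))
  step 26: S(S(S(S(S(S(S(add(add(add(SZ, Z), SZ), mul(Z, add(add(SSZ, Z), SZ))))))))))
  step 27: S(S(S(S(S(S(S(add(add(S(add(Z, Z)), SZ), mul(Z, add(add(SSZ, Z), SZ))))))))))
  step 28: S(S(S(S(S(S(S(add(S(add(add(Z, Z), SZ)), mul(Z, add(add(SSZ, Z), SZ))))))))))
  step 29: S(S(S(S(S(S(S(S(add(add(add(Z, Z), SZ), mul(Z, add(add(SSZ, Z), SZ)))))))))))
  step 30: S(S(S(S(S(S(S(S(add(add(Z, SZ), mul(Z, add(add(SSZ, Z), SZ)))))))))))
  step 31: S(S(S(S(S(S(S(S(add(SZ, mul(Z, add(add(SSZ, Z), SZ)))))))))))
  step 32: S(S(S(S(S(S(S(S(S(add(Z, mul(Z, add(add(SSZ, Z), SZ))))))))))))
  step 33: S(S(S(S(S(S(S(S(S(mul(Z, add(add(SSZ, Z), SZ)))))))))))
  step 34: S^9(Z)

Term B:
  start: mul(SSSZ, add(mul(SZ, SSSZ), mul(Z, Z)))
  step 1: add(add(mul(SZ, SSSZ), mul(Z, Z)), mul(SSZ, add(mul(SZ, SSSZ), mul(Z, Z))))
  step 2: add(add(add(SSSZ, mul(Z, SSSZ)), mul(Z, Z)), mul(SSZ, add(mul(SZ, SSSZ), mul(Z, Z))))
  step 3: add(add(S(add(SSZ, mul(Z, SSSZ))), mul(Z, Z)), mul(SSZ, add(mul(SZ, SSSZ), mul(Z, Z))))
  step 4: add(S(add(add(SSZ, mul(Z, SSSZ)), mul(Z, Z))), mul(SSZ, add(mul(SZ, SSSZ), mul(Z, Z))))
  step 5: S(add(add(add(SSZ, mul(Z, SSSZ)), mul(Z, Z)), mul(SSZ, add(mul(SZ, SSSZ), mul(Z, Z)))))
  step 6: S(add(add(S(add(SZ, mul(Z, SSSZ))), mul(Z, Z)), mul(SSZ, add(mul(SZ, SSSZ), mul(Z, Z)))))
  step 7: S(add(S(add(add(SZ, mul(Z, SSSZ)), mul(Z, Z))), mul(SSZ, add(mul(SZ, SSSZ), mul(Z, Z)))))
  step 8: S(S(add(add(add(SZ, mul(Z, SSSZ)), mul(Z, Z)), mul(SSZ, add(mul(SZ, SSSZ), mul(Z, Z))))))
  step 9: S(S(add(add(S(add(Z, mul(Z, SSSZ))), mul(Z, Z)), mul(SSZ, add(mul(SZ, SSSZ), mul(Z, Z))))))
  step 10: S(S(add(S(add(add(Z, mul(Z, SSSZ)), mul(Z, Z))), mul(SSZ, add(mul(SZ, SSSZ), mul(Z, Z))))))
  step 11: S(S(S(add(add(add(Z, mul(Z, SSSZ)), mul(Z, Z)), mul(SSZ, add(mul(SZ, SSSZ), mul(Z, Z)))))))
  step 12: S(S(S(add(add(mul(Z, SSSZ), mul(Z, Z)), mul(SSZ, add(mul(SZ, SSSZ), mul(Z, Z)))))))
  step 13: S(S(S(add(add(Z, mul(Z, Z)), mul(SSZ, add(mul(SZ, SSSZ), mul(Z, Z)))))))
  step 14: S(S(S(add(mul(Z, Z), mul(SSZ, add(mul(SZ, SSSZ), mul(Z, Z)))))))
  step 15: S(S(S(add(Z, mul(SSZ, add(mul(SZ, SSSZ), mul(Z, Z)))))))
  step 16: S(S(S(mul(SSZ, add(mul(SZ, SSSZ), mul(Z, Z))))))
  step 17: S(S(S(add(add(mul(SZ, SSSZ), mul(Z, Z)), mul(SZ, add(mul(SZ, SSSZ), mul(Z, Z)))))))
  step 18: S(S(S(add(add(add(SSSZ, mul(Z, SSSZ)), mul(Z, Z)), mul(SZ, add(mul(SZ, SSSZ), mul(Z, Z)))))))
  step 19: S(S(S(add(add(S(add(SSZ, mul(Z, SSSZ))), mul(Z, Z)), mul(SZ, add(mul(SZ, SSSZ), mul(Z, Z)))))))
  step 20: S(S(S(add(S(add(add(SSZ, mul(Z, SSSZ)), mul(Z, Z))), mul(SZ, add(mul(SZ, SSSZ), mul(Z, Z)))))))
  step 21: S(S(S(S(add(add(add(SSZ, mul(Z, SSSZ)), mul(Z, Z)), mul(SZ, add(mul(SZ, SSSZ), mul(Z, Z))))))))
  step 22: S(S(S(S(add(add(S(add(SZ, mul(Z, SSSZ))), mul(Z, Z)), mul(SZ, add(mul(SZ, SSSZ), mul(Z, Z))))))))
  step 23: S(S(S(S(add(S(add(add(SZ, mul(Z, SSSZ)), mul(Z, Z))), mul(SZ, add(mul(SZ, SSSZ), mul(Z, Z))))))))
  step 24: S(S(S(S(S(add(add(add(SZ, mul(Z, SSSZ)), mul(Z, Z)), mul(SZ, add(mul(SZ, SSSZ), mul(Z, Z)))))))))
  step 25: S(S(S(S(S(add(add(S(add(Z, mul(Z, SSSZ))), mul(Z, Z)), mul(SZ, add(mul(SZ, SSSZ), mul(Z, Z)))))))))
  step 26: S(S(S(S(S(add(S(add(add(Z, mul(Z, SSSZ)), mul(Z, Z))), mul(SZ, add(mul(SZ, SSSZ), mul(Z, Z)))))))))
  step 27: S(S(S(S(S(S(add(add(add(Z, mul(Z, SSSZ)), mul(Z, Z)), mul(SZ, add(mul(SZ, SSSZ), mul(Z, Z))))))))))
  step 28: S(S(S(S(S(S(add(add(mul(Z, SSSZ), mul(Z, Z)), mul(SZ, add(mul(SZ, SSSZ), mul(Z, Z))))))))))
  step 29: S(S(S(S(S(S(add(add(Z, mul(Z, Z)), mul(SZ, add(mul(SZ, SSSZ), mul(Z, Z))))))))))
  step 30: S(S(S(S(S(S(add(mul(Z, Z), mul(SZ, add(mul(SZ, SSSZ), mul(Z, Z))))))))))
  step 31: S(S(S(S(S(S(add(Z, mul(SZ, add(mul(SZ, SSSZ), mul(Z, Z))))))))))
  step 32: S(S(S(S(S(S(mul(SZ, add(mul(SZ, SSSZ), mul(Z, Z)))))))))
  step 33: S(S(S(S(S(S(add(add(mul(SZ, SSSZ), mul(Z, Z)), mul(Z, add(mul(SZ, SSSZ), mul(Z, Z))))))))))
  step 34: S(S(S(S(S(S(add(add(add(SSSZ, mul(Z, SSSZ)), mul(Z, Z)), mul(Z, add(mul(SZ, SSSZ), mul(Z, Z))))))))))
  step 35: S(S(S(S(S(S(add(add(S(add(SSZ, mul(Z, SSSZ))), mul(Z, Z)), mul(Z, add(mul(SZ, SSSZ), mul(Z, Z))))))))))
  step 36: S(S(S(S(S(S(add(S(add(add(SSZ, mul(Z, SSSZ)), mul(Z, Z))), mul(Z, add(mul(SZ, SSSZ), mul(Z, Z))))))))))
  step 37: S(S(S(S(S(S(S(add(add(add(SSZ, mul(Z, SSSZ)), mul(Z, Z)), mul(Z, add(mul(SZ, SSSZ), mul(Z, Z)))))))))))
  step 38: S(S(S(S(S(S(S(add(add(S(add(SZ, mul(Z, SSSZ))), mul(Z, Z)), mul(Z, add(mul(SZ, SSSZ), mul(Z, Z)))))))))))
  step 39: S(S(S(S(S(S(S(add(S(add(add(SZ, mul(Z, SSSZ)), mul(Z, Z))), mul(Z, add(mul(SZ, SSSZ), mul(Z, Z)))))))))))
  step 40: S(S(S(S(S(S(S(S(add(add(add(SZ, mul(Z, SSSZ)), mul(Z, Z)), mul(Z, add(mul(SZ, SSSZ), mul(Z, Z))))))))))))
  step 41: S(S(S(S(S(S(S(S(add(add(S(add(Z, mul(Z, SSSZ))), mul(Z, Z)), mul(Z, add(mul(SZ, SSSZ), mul(Z, Z))))))))))))
  step 42: S(S(S(S(S(S(S(S(add(S(add(add(Z, mul(Z, SSSZ)), mul(Z, Z))), mul(Z, add(mul(SZ, SSSZ), mul(Z, Z))))))))))))
  step 43: S(S(S(S(S(S(S(S(S(add(add(add(Z, mul(Z, SSSZ)), mul(Z, Z)), mul(Z, add(mul(SZ, SSSZ), mul(Z, Z)))))))))))))
  step 44: S(S(S(S(S(S(S(S(S(add(add(mul(Z, SSSZ), mul(Z, Z)), mul(Z, add(mul(SZ, SSSZ), mul(Z, Z)))))))))))))
  step 45: S(S(S(S(S(S(S(S(S(add(add(Z, mul(Z, Z)), mul(Z, add(mul(SZ, SSSZ), mul(Z, Z)))))))))))))
  step 46: S(S(S(S(S(S(S(S(S(add(mul(Z, Z), mul(Z, add(mul(SZ, SSSZ), mul(Z, Z)))))))))))))
  step 47: S(S(S(S(S(S(S(S(S(add(Z, mul(Z, add(mul(SZ, SSSZ), mul(Z, Z)))))))))))))
  step 48: S(S(S(S(S(S(S(S(S(mul(Z, add(mul(SZ, SSSZ), mul(Z, Z))))))))))))
  step 49: S^9(Z)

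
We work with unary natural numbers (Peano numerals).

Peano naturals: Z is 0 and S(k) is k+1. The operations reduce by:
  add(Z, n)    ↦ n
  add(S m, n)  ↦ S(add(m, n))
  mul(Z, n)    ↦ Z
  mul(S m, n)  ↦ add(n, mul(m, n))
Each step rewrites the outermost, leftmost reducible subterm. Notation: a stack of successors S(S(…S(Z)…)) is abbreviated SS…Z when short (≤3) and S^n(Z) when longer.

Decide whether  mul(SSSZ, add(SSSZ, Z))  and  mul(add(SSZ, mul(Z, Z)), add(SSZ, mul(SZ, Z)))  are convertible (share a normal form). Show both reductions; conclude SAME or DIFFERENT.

Term A:
  start: mul(SSSZ, add(SSSZ, Z))
  →1  add(add(SSSZ, Z), mul(SSZ, add(SSSZ, Z)))
  →2  add(S(add(SSZ, Z)), mul(SSZ, add(SSSZ, Z)))
  →3  S(add(add(SSZ, Z), mul(SSZ, add(SSSZ, Z))))
  →4  S(add(S(add(SZ, Z)), mul(SSZ, add(SSSZ, Z))))
  →5  S(S(add(add(SZ, Z), mul(SSZ, add(SSSZ, Z)))))
  →6  S(S(add(S(add(Z, Z)), mul(SSZ, add(SSSZ, Z)))))
  →7  S(S(S(add(add(Z, Z), mul(SSZ, add(SSSZ, Z))))))
  →8  S(S(S(add(Z, mul(SSZ, add(SSSZ, Z))))))
  →9  S(S(S(mul(SSZ, add(SSSZ, Z)))))
  →10  S(S(S(add(add(SSSZ, Z), mul(SZ, add(SSSZ, Z))))))
  →11  S(S(S(add(S(add(SSZ, Z)), mul(SZ, add(SSSZ, Z))))))
  →12  S(S(S(S(add(add(SSZ, Z), mul(SZ, add(SSSZ, Z)))))))
  →13  S(S(S(S(add(S(add(SZ, Z)), mul(SZ, add(SSSZ, Z)))))))
  →14  S(S(S(S(S(add(add(SZ, Z), mul(SZ, add(SSSZ, Z))))))))
  →15  S(S(S(S(S(add(S(add(Z, Z)), mul(SZ, add(SSSZ, Z))))))))
  →16  S(S(S(S(S(S(add(add(Z, Z), mul(SZ, add(SSSZ, Z)))))))))
  →17  S(S(S(S(S(S(add(Z, mul(SZ, add(SSSZ, Z)))))))))
  →18  S(S(S(S(S(S(mul(SZ, add(SSSZ, Z))))))))
  →19  S(S(S(S(S(S(add(add(SSSZ, Z), mul(Z, add(SSSZ, Z)))))))))
  →20  S(S(S(S(S(S(add(S(add(SSZ, Z)), mul(Z, add(SSSZ, Z)))))))))
  →21  S(S(S(S(S(S(S(add(add(SSZ, Z), mul(Z, add(SSSZ, Z))))))))))
  →22  S(S(S(S(S(S(S(add(S(add(SZ, Z)), mul(Z, add(SSSZ, Z))))))))))
  →23  S(S(S(S(S(S(S(S(add(add(SZ, Z), mul(Z, add(SSSZ, Z)))))))))))
  →24  S(S(S(S(S(S(S(S(add(S(add(Z, Z)), mul(Z, add(SSSZ, Z)))))))))))
  →25  S(S(S(S(S(S(S(S(S(add(add(Z, Z), mul(Z, add(SSSZ, Z))))))))))))
  →26  S(S(S(S(S(S(S(S(S(add(Z, mul(Z, add(SSSZ, Z))))))))))))
  →27  S(S(S(S(S(S(S(S(S(mul(Z, add(SSSZ, Z)))))))))))
  →28  S^9(Z)

Term B:
  start: mul(add(SSZ, mul(Z, Z)), add(SSZ, mul(SZ, Z)))
  →1  mul(S(add(SZ, mul(Z, Z))), add(SSZ, mul(SZ, Z)))
  →2  add(add(SSZ, mul(SZ, Z)), mul(add(SZ, mul(Z, Z)), add(SSZ, mul(SZ, Z))))
  →3  add(S(add(SZ, mul(SZ, Z))), mul(add(SZ, mul(Z, Z)), add(SSZ, mul(SZ, Z))))
  →4  S(add(add(SZ, mul(SZ, Z)), mul(add(SZ, mul(Z, Z)), add(SSZ, mul(SZ, Z)))))
  →5  S(add(S(add(Z, mul(SZ, Z))), mul(add(SZ, mul(Z, Z)), add(SSZ, mul(SZ, Z)))))
  →6  S(S(add(add(Z, mul(SZ, Z)), mul(add(SZ, mul(Z, Z)), add(SSZ, mul(SZ, Z))))))
  →7  S(S(add(mul(SZ, Z), mul(add(SZ, mul(Z, Z)), add(SSZ, mul(SZ, Z))))))
  →8  S(S(add(add(Z, mul(Z, Z)), mul(add(SZ, mul(Z, Z)), add(SSZ, mul(SZ, Z))))))
  →9  S(S(add(mul(Z, Z), mul(add(SZ, mul(Z, Z)), add(SSZ, mul(SZ, Z))))))
  →10  S(S(add(Z, mul(add(SZ, mul(Z, Z)), add(SSZ, mul(SZ, Z))))))
  →11  S(S(mul(add(SZ, mul(Z, Z)), add(SSZ, mul(SZ, Z)))))
  →12  S(S(mul(S(add(Z, mul(Z, Z))), add(SSZ, mul(SZ, Z)))))
  →13  S(S(add(add(SSZ, mul(SZ, Z)), mul(add(Z, mul(Z, Z)), add(SSZ, mul(SZ, Z))))))
  →14  S(S(add(S(add(SZ, mul(SZ, Z))), mul(add(Z, mul(Z, Z)), add(SSZ, mul(SZ, Z))))))
  →15  S(S(S(add(add(SZ, mul(SZ, Z)), mul(add(Z, mul(Z, Z)), add(SSZ, mul(SZ, Z)))))))
  →16  S(S(S(add(S(add(Z, mul(SZ, Z))), mul(add(Z, mul(Z, Z)), add(SSZ, mul(SZ, Z)))))))
  →17  S(S(S(S(add(add(Z, mul(SZ, Z)), mul(add(Z, mul(Z, Z)), add(SSZ, mul(SZ, Z))))))))
  →18  S(S(S(S(add(mul(SZ, Z), mul(add(Z, mul(Z, Z)), add(SSZ, mul(SZ, Z))))))))
  →19  S(S(S(S(add(add(Z, mul(Z, Z)), mul(add(Z, mul(Z, Z)), add(SSZ, mul(SZ, Z))))))))
  →20  S(S(S(S(add(mul(Z, Z), mul(add(Z, mul(Z, Z)), add(SSZ, mul(SZ, Z))))))))
  →21  S(S(S(S(add(Z, mul(add(Z, mul(Z, Z)), add(SSZ, mul(SZ, Z))))))))
  →22  S(S(S(S(mul(add(Z, mul(Z, Z)), add(SSZ, mul(SZ, Z)))))))
  →23  S(S(S(S(mul(mul(Z, Z), add(SSZ, mul(SZ, Z)))))))
  →24  S(S(S(S(mul(Z, add(SSZ, mul(SZ, Z)))))))
  →25  S^4(Z)

Answer: DIFFERENT — A ⇓ S^9(Z), B ⇓ S^4(Z)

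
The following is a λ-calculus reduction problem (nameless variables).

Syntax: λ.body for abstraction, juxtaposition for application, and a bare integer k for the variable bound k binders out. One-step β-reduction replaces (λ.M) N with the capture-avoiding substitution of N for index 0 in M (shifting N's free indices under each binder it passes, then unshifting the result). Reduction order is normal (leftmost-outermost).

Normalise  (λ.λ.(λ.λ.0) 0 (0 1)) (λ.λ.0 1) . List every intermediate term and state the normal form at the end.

  start: (λ.λ.(λ.λ.0) 0 (0 1)) (λ.λ.0 1)
  [1] λ.(λ.λ.0) 0 (0 (λ.λ.0 1))
  [2] λ.(λ.0) (0 (λ.λ.0 1))
  [3] λ.0 (λ.λ.0 1)

Answer: normal form = λ.0 (λ.λ.0 1)  (in 3 steps)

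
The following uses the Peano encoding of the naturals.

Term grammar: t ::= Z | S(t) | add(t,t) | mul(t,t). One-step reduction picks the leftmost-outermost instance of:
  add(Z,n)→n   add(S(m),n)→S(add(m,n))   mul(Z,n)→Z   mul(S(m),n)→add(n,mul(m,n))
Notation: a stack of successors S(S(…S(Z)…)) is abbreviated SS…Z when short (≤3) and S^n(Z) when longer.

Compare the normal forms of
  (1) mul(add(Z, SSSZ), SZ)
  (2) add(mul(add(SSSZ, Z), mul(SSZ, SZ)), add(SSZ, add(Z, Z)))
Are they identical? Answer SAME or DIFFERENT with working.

Answer: DIFFERENT — A ⇓ SSSZ, B ⇓ S^8(Z)

Working:
Term A:
  start: mul(add(Z, SSSZ), SZ)
  [1] mul(SSSZ, SZ)
  [2] add(SZ, mul(SSZ, SZ))
  [3] S(add(Z, mul(SSZ, SZ)))
  [4] S(mul(SSZ, SZ))
  [5] S(add(SZ, mul(SZ, SZ)))
  [6] S(S(add(Z, mul(SZ, SZ))))
  [7] S(S(mul(SZ, SZ)))
  [8] S(S(add(SZ, mul(Z, SZ))))
  [9] S(S(S(add(Z, mul(Z, SZ)))))
  [10] S(S(S(mul(Z, SZ))))
  [11] SSSZ

Term B:
  start: add(mul(add(SSSZ, Z), mul(SSZ, SZ)), add(SSZ, add(Z, Z)))
  [1] add(mul(S(add(SSZ, Z)), mul(SSZ, SZ)), add(SSZ, add(Z, Z)))
  [2] add(add(mul(SSZ, SZ), mul(add(SSZ, Z), mul(SSZ, SZ))), add(SSZ, add(Z, Z)))
  [3] add(add(add(SZ, mul(SZ, SZ)), mul(add(SSZ, Z), mul(SSZ, SZ))), add(SSZ, add(Z, Z)))
  [4] add(add(S(add(Z, mul(SZ, SZ))), mul(add(SSZ, Z), mul(SSZ, SZ))), add(SSZ, add(Z, Z)))
  [5] add(S(add(add(Z, mul(SZ, SZ)), mul(add(SSZ, Z), mul(SSZ, SZ)))), add(SSZ, add(Z, Z)))
  [6] S(add(add(add(Z, mul(SZ, SZ)), mul(add(SSZ, Z), mul(SSZ, SZ))), add(SSZ, add(Z, Z))))
  [7] S(add(add(mul(SZ, SZ), mul(add(SSZ, Z), mul(SSZ, SZ))), add(SSZ, add(Z, Z))))
  [8] S(add(add(add(SZ, mul(Z, SZ)), mul(add(SSZ, Z), mul(SSZ, SZ))), add(SSZ, add(Z, Z))))
  [9] S(add(add(S(add(Z, mul(Z, SZ))), mul(add(SSZ, Z), mul(SSZ, SZ))), add(SSZ, add(Z, Z))))
  [10] S(add(S(add(add(Z, mul(Z, SZ)), mul(add(SSZ, Z), mul(SSZ, SZ)))), add(SSZ, add(Z, Z))))
  [11] S(S(add(add(add(Z, mul(Z, SZ)), mul(add(SSZ, Z), mul(SSZ, SZ))), add(SSZ, add(Z, Z)))))
  [12] S(S(add(add(mul(Z, SZ), mul(add(SSZ, Z), mul(SSZ, SZ))), add(SSZ, add(Z, Z)))))
  [13] S(S(add(add(Z, mul(add(SSZ, Z), mul(SSZ, SZ))), add(SSZ, add(Z, Z)))))
  [14] S(S(add(mul(add(SSZ, Z), mul(SSZ, SZ)), add(SSZ, add(Z, Z)))))
  [15] S(S(add(mul(S(add(SZ, Z)), mul(SSZ, SZ)), add(SSZ, add(Z, Z)))))
  [16] S(S(add(add(mul(SSZ, SZ), mul(add(SZ, Z), mul(SSZ, SZ))), add(SSZ, add(Z, Z)))))
  [17] S(S(add(add(add(SZ, mul(SZ, SZ)), mul(add(SZ, Z), mul(SSZ, SZ))), add(SSZ, add(Z, Z)))))
  [18] S(S(add(add(S(add(Z, mul(SZ, SZ))), mul(add(SZ, Z), mul(SSZ, SZ))), add(SSZ, add(Z, Z)))))
  [19] S(S(add(S(add(add(Z, mul(SZ, SZ)), mul(add(SZ, Z), mul(SSZ, SZ)))), add(SSZ, add(Z, Z)))))
  [20] S(S(S(add(add(add(Z, mul(SZ, SZ)), mul(add(SZ, Z), mul(SSZ, SZ))), add(SSZ, add(Z, Z))))))
  [21] S(S(S(add(add(mul(SZ, SZ), mul(add(SZ, Z), mul(SSZ, SZ))), add(SSZ, add(Z, Z))))))
  [22] S(S(S(add(add(add(SZ, mul(Z, SZ)), mul(add(SZ, Z), mul(SSZ, SZ))), add(SSZ, add(Z, Z))))))
  [23] S(S(S(add(add(S(add(Z, mul(Z, SZ))), mul(add(SZ, Z), mul(SSZ, SZ))), add(SSZ, add(Z, Z))))))
  [24] S(S(S(add(S(add(add(Z, mul(Z, SZ)), mul(add(SZ, Z), mul(SSZ, SZ)))), add(SSZ, add(Z, Z))))))
  [25] S(S(S(S(add(add(add(Z, mul(Z, SZ)), mul(add(SZ, Z), mul(SSZ, SZ))), add(SSZ, add(Z, Z)))))))
  [26] S(S(S(S(add(add(mul(Z, SZ), mul(add(SZ, Z), mul(SSZ, SZ))), add(SSZ, add(Z, Z)))))))
  [27] S(S(S(S(add(add(Z, mul(add(SZ, Z), mul(SSZ, SZ))), add(SSZ, add(Z, Z)))))))
  [28] S(S(S(S(add(mul(add(SZ, Z), mul(SSZ, SZ)), add(SSZ, add(Z, Z)))))))
  [29] S(S(S(S(add(mul(S(add(Z, Z)), mul(SSZ, SZ)), add(SSZ, add(Z, Z)))))))
  [30] S(S(S(S(add(add(mul(SSZ, SZ), mul(add(Z, Z), mul(SSZ, SZ))), add(SSZ, add(Z, Z)))))))
  [31] S(S(S(S(add(add(add(SZ, mul(SZ, SZ)), mul(add(Z, Z), mul(SSZ, SZ))), add(SSZ, add(Z, Z)))))))
  [32] S(S(S(S(add(add(S(add(Z, mul(SZ, SZ))), mul(add(Z, Z), mul(SSZ, SZ))), add(SSZ, add(Z, Z)))))))
  [33] S(S(S(S(add(S(add(add(Z, mul(SZ, SZ)), mul(add(Z, Z), mul(SSZ, SZ)))), add(SSZ, add(Z, Z)))))))
  [34] S(S(S(S(S(add(add(add(Z, mul(SZ, SZ)), mul(add(Z, Z), mul(SSZ, SZ))), add(SSZ, add(Z, Z))))))))
  [35] S(S(S(S(S(add(add(mul(SZ, SZ), mul(add(Z, Z), mul(SSZ, SZ))), add(SSZ, add(Z, Z))))))))
  [36] S(S(S(S(S(add(add(add(SZ, mul(Z, SZ)), mul(add(Z, Z), mul(SSZ, SZ))), add(SSZ, add(Z, Z))))))))
  [37] S(S(S(S(S(add(add(S(add(Z, mul(Z, SZ))), mul(add(Z, Z), mul(SSZ, SZ))), add(SSZ, add(Z, Z))))))))
  [38] S(S(S(S(S(add(S(add(add(Z, mul(Z, SZ)), mul(add(Z, Z), mul(SSZ, SZ)))), add(SSZ, add(Z, Z))))))))
  [39] S(S(S(S(S(S(add(add(add(Z, mul(Z, SZ)), mul(add(Z, Z), mul(SSZ, SZ))), add(SSZ, add(Z, Z)))))))))
  [40] S(S(S(S(S(S(add(add(mul(Z, SZ), mul(add(Z, Z), mul(SSZ, SZ))), add(SSZ, add(Z, Z)))))))))
  [41] S(S(S(S(S(S(add(add(Z, mul(add(Z, Z), mul(SSZ, SZ))), add(SSZ, add(Z, Z)))))))))
  [42] S(S(S(S(S(S(add(mul(add(Z, Z), mul(SSZ, SZ)), add(SSZ, add(Z, Z)))))))))
  [43] S(S(S(S(S(S(add(mul(Z, mul(SSZ, SZ)), add(SSZ, add(Z, Z)))))))))
  [44] S(S(S(S(S(S(add(Z, add(SSZ, add(Z, Z)))))))))
  [45] S(S(S(S(S(S(add(SSZ, add(Z, Z))))))))
  [46] S(S(S(S(S(S(S(add(SZ, add(Z, Z)))))))))
  [47] S(S(S(S(S(S(S(S(add(Z, add(Z, Z))))))))))
  [48] S(S(S(S(S(S(S(S(add(Z, Z)))))))))
  [49] S^8(Z)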